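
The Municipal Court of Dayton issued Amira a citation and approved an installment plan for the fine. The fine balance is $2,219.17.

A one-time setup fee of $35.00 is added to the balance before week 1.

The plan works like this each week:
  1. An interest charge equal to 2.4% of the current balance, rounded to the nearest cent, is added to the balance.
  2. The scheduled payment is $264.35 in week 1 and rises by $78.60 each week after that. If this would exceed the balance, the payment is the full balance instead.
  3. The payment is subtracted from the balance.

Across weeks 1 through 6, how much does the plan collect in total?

$2,462.20

Week 1: opening $2,254.17; interest $54.10 → $2,308.27; payment $264.35; balance $2,043.92
Week 2: opening $2,043.92; interest $49.05 → $2,092.97; payment $342.95; balance $1,750.02
Week 3: opening $1,750.02; interest $42.00 → $1,792.02; payment $421.55; balance $1,370.47
Week 4: opening $1,370.47; interest $32.89 → $1,403.36; payment $500.15; balance $903.21
Week 5: opening $903.21; interest $21.68 → $924.89; payment $578.75; balance $346.14
Week 6: opening $346.14; interest $8.31 → $354.45; payment $354.45; balance $0.00
Total paid: $2,462.20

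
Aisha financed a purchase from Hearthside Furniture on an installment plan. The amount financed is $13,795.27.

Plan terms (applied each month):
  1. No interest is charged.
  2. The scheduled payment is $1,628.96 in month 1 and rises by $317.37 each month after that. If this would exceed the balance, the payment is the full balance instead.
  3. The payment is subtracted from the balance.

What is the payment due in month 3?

Month 1: $13,795.27 − $1,628.96 → $12,166.31
Month 2: $12,166.31 − $1,946.33 → $10,219.98
Month 3: $10,219.98 − $2,263.70 → $7,956.28

$2,263.70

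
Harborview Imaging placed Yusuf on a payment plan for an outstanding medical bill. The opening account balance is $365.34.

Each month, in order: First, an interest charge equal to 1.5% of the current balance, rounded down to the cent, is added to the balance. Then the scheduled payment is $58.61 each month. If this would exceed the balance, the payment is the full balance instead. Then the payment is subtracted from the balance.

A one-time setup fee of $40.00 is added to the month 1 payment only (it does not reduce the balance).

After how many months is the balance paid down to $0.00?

Month 1: $365.34 +$5.48 interest = $370.82; pay $58.61 (+ $40.00 fee) → $312.21
Month 2: $312.21 +$4.68 interest = $316.89; pay $58.61 → $258.28
Month 3: $258.28 +$3.87 interest = $262.15; pay $58.61 → $203.54
Month 4: $203.54 +$3.05 interest = $206.59; pay $58.61 → $147.98
Month 5: $147.98 +$2.21 interest = $150.19; pay $58.61 → $91.58
Month 6: $91.58 +$1.37 interest = $92.95; pay $58.61 → $34.34
Month 7: $34.34 +$0.51 interest = $34.85; pay $34.85 → $0.00
Balance reaches $0.00 in month 7.

7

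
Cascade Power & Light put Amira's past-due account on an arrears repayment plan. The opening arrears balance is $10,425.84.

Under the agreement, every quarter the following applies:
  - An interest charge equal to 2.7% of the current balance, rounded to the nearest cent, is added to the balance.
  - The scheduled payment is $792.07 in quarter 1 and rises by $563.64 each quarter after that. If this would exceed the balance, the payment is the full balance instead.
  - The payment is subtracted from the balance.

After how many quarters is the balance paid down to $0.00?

Quarter 1: $10,425.84 +$281.50 interest = $10,707.34; pay $792.07 → $9,915.27
Quarter 2: $9,915.27 +$267.71 interest = $10,182.98; pay $1,355.71 → $8,827.27
Quarter 3: $8,827.27 +$238.34 interest = $9,065.61; pay $1,919.35 → $7,146.26
Quarter 4: $7,146.26 +$192.95 interest = $7,339.21; pay $2,482.99 → $4,856.22
Quarter 5: $4,856.22 +$131.12 interest = $4,987.34; pay $3,046.63 → $1,940.71
Quarter 6: $1,940.71 +$52.40 interest = $1,993.11; pay $1,993.11 → $0.00
Balance reaches $0.00 in quarter 6.

6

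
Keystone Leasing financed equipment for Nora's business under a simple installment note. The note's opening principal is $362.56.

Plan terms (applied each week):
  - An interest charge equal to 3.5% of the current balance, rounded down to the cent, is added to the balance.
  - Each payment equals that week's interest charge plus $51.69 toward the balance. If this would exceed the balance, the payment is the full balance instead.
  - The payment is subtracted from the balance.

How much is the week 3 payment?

$60.76

# | Opening | Interest | Payment | End bal
1 | $362.56 | $12.68 | $64.37 | $310.87
2 | $310.87 | $10.88 | $62.57 | $259.18
3 | $259.18 | $9.07 | $60.76 | $207.49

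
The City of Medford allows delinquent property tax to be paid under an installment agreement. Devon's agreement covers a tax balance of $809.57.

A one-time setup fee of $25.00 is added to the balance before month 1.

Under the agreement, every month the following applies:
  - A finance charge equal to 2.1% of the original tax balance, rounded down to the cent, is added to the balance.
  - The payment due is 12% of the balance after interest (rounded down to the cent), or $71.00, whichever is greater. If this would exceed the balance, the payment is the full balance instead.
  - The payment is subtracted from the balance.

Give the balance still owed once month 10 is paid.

$226.41

Month 1: $834.57 +$17.00 interest = $851.57; pay $102.18 → $749.39
Month 2: $749.39 +$17.00 interest = $766.39; pay $91.96 → $674.43
Month 3: $674.43 +$17.00 interest = $691.43; pay $82.97 → $608.46
Month 4: $608.46 +$17.00 interest = $625.46; pay $75.05 → $550.41
Month 5: $550.41 +$17.00 interest = $567.41; pay $71.00 → $496.41
Month 6: $496.41 +$17.00 interest = $513.41; pay $71.00 → $442.41
Month 7: $442.41 +$17.00 interest = $459.41; pay $71.00 → $388.41
Month 8: $388.41 +$17.00 interest = $405.41; pay $71.00 → $334.41
Month 9: $334.41 +$17.00 interest = $351.41; pay $71.00 → $280.41
Month 10: $280.41 +$17.00 interest = $297.41; pay $71.00 → $226.41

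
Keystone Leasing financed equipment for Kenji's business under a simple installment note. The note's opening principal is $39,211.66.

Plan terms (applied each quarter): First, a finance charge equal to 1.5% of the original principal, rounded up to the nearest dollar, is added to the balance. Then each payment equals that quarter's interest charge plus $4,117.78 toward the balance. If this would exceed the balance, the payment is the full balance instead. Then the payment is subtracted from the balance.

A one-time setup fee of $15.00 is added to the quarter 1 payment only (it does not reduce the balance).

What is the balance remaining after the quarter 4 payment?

$22,740.54

# | Opening | Interest | Payment | Fee | End bal
1 | $39,211.66 | $589.00 | $4,706.78 | $15.00 | $35,093.88
2 | $35,093.88 | $589.00 | $4,706.78 | — | $30,976.10
3 | $30,976.10 | $589.00 | $4,706.78 | — | $26,858.32
4 | $26,858.32 | $589.00 | $4,706.78 | — | $22,740.54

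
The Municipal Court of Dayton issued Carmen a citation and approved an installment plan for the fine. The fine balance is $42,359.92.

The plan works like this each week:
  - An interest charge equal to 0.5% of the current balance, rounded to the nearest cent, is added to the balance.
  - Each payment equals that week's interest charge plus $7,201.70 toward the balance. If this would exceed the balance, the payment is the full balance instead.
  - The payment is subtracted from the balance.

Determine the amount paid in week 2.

# | Opening | Interest | Payment | End bal
1 | $42,359.92 | $211.80 | $7,413.50 | $35,158.22
2 | $35,158.22 | $175.79 | $7,377.49 | $27,956.52

$7,377.49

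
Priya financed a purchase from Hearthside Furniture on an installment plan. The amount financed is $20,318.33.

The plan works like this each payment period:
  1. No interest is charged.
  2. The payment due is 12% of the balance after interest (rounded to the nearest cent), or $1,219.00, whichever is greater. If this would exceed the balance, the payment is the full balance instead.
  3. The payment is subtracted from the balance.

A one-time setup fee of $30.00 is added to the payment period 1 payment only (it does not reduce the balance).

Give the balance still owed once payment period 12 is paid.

$2,121.91

# | Opening | Payment | Fee | End bal
1 | $20,318.33 | $2,438.20 | $30.00 | $17,880.13
2 | $17,880.13 | $2,145.62 | — | $15,734.51
3 | $15,734.51 | $1,888.14 | — | $13,846.37
4 | $13,846.37 | $1,661.56 | — | $12,184.81
5 | $12,184.81 | $1,462.18 | — | $10,722.63
6 | $10,722.63 | $1,286.72 | — | $9,435.91
7 | $9,435.91 | $1,219.00 | — | $8,216.91
8 | $8,216.91 | $1,219.00 | — | $6,997.91
9 | $6,997.91 | $1,219.00 | — | $5,778.91
10 | $5,778.91 | $1,219.00 | — | $4,559.91
11 | $4,559.91 | $1,219.00 | — | $3,340.91
12 | $3,340.91 | $1,219.00 | — | $2,121.91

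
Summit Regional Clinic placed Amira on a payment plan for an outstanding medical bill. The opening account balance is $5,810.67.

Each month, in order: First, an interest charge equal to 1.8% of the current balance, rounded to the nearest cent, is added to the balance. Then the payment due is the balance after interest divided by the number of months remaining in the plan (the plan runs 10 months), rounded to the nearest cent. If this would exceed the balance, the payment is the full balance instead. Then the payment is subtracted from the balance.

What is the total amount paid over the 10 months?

$6,418.14

Month 1: opening $5,810.67; interest $104.59 → $5,915.26; payment $591.53; balance $5,323.73
Month 2: opening $5,323.73; interest $95.83 → $5,419.56; payment $602.17; balance $4,817.39
Month 3: opening $4,817.39; interest $86.71 → $4,904.10; payment $613.01; balance $4,291.09
Month 4: opening $4,291.09; interest $77.24 → $4,368.33; payment $624.05; balance $3,744.28
Month 5: opening $3,744.28; interest $67.40 → $3,811.68; payment $635.28; balance $3,176.40
Month 6: opening $3,176.40; interest $57.18 → $3,233.58; payment $646.72; balance $2,586.86
Month 7: opening $2,586.86; interest $46.56 → $2,633.42; payment $658.36; balance $1,975.06
Month 8: opening $1,975.06; interest $35.55 → $2,010.61; payment $670.20; balance $1,340.41
Month 9: opening $1,340.41; interest $24.13 → $1,364.54; payment $682.27; balance $682.27
Month 10: opening $682.27; interest $12.28 → $694.55; payment $694.55; balance $0.00
Total paid: $6,418.14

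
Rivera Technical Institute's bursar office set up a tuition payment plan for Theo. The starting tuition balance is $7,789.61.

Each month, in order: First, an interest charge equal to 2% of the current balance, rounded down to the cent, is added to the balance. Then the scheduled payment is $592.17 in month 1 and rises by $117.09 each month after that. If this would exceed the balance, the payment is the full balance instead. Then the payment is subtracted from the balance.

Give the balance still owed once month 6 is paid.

Month 1: opening $7,789.61; interest $155.79 → $7,945.40; payment $592.17; balance $7,353.23
Month 2: opening $7,353.23; interest $147.06 → $7,500.29; payment $709.26; balance $6,791.03
Month 3: opening $6,791.03; interest $135.82 → $6,926.85; payment $826.35; balance $6,100.50
Month 4: opening $6,100.50; interest $122.01 → $6,222.51; payment $943.44; balance $5,279.07
Month 5: opening $5,279.07; interest $105.58 → $5,384.65; payment $1,060.53; balance $4,324.12
Month 6: opening $4,324.12; interest $86.48 → $4,410.60; payment $1,177.62; balance $3,232.98

$3,232.98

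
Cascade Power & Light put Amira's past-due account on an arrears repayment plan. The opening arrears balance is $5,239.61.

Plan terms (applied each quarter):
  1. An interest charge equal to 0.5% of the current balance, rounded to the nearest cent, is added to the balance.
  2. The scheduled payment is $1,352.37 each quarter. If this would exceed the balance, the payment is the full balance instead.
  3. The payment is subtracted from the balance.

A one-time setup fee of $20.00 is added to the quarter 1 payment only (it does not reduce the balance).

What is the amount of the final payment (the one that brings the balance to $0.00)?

Quarter 1: $5,239.61 +$26.20 interest = $5,265.81; pay $1,352.37 (+ $20.00 fee) → $3,913.44
Quarter 2: $3,913.44 +$19.57 interest = $3,933.01; pay $1,352.37 → $2,580.64
Quarter 3: $2,580.64 +$12.90 interest = $2,593.54; pay $1,352.37 → $1,241.17
Quarter 4: $1,241.17 +$6.21 interest = $1,247.38; pay $1,247.38 → $0.00

$1,247.38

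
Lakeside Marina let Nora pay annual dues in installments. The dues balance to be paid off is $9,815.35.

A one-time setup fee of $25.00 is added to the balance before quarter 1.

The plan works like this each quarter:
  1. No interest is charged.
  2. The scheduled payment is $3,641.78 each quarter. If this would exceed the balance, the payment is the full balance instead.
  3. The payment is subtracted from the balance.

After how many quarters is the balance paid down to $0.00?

# | Opening | Payment | End bal
1 | $9,840.35 | $3,641.78 | $6,198.57
2 | $6,198.57 | $3,641.78 | $2,556.79
3 | $2,556.79 | $2,556.79 | $0.00
Balance reaches $0.00 in quarter 3.

3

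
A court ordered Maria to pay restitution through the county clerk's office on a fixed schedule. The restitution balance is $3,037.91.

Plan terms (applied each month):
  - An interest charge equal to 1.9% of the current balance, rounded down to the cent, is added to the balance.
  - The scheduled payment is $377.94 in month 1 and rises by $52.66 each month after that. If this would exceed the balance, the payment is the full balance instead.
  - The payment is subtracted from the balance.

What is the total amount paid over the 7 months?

$3,274.34

Month 1: opening $3,037.91; interest $57.72 → $3,095.63; payment $377.94; balance $2,717.69
Month 2: opening $2,717.69; interest $51.63 → $2,769.32; payment $430.60; balance $2,338.72
Month 3: opening $2,338.72; interest $44.43 → $2,383.15; payment $483.26; balance $1,899.89
Month 4: opening $1,899.89; interest $36.09 → $1,935.98; payment $535.92; balance $1,400.06
Month 5: opening $1,400.06; interest $26.60 → $1,426.66; payment $588.58; balance $838.08
Month 6: opening $838.08; interest $15.92 → $854.00; payment $641.24; balance $212.76
Month 7: opening $212.76; interest $4.04 → $216.80; payment $216.80; balance $0.00
Total paid: $3,274.34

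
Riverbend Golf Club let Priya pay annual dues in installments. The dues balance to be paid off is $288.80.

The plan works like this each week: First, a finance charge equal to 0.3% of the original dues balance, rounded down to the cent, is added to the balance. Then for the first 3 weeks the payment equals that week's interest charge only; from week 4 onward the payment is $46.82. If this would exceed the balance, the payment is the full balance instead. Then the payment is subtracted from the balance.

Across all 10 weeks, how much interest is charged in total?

$8.60

Week 1: $288.80 +$0.86 interest = $289.66; pay $0.86 → $288.80
Week 2: $288.80 +$0.86 interest = $289.66; pay $0.86 → $288.80
Week 3: $288.80 +$0.86 interest = $289.66; pay $0.86 → $288.80
Week 4: $288.80 +$0.86 interest = $289.66; pay $46.82 → $242.84
Week 5: $242.84 +$0.86 interest = $243.70; pay $46.82 → $196.88
Week 6: $196.88 +$0.86 interest = $197.74; pay $46.82 → $150.92
Week 7: $150.92 +$0.86 interest = $151.78; pay $46.82 → $104.96
Week 8: $104.96 +$0.86 interest = $105.82; pay $46.82 → $59.00
Week 9: $59.00 +$0.86 interest = $59.86; pay $46.82 → $13.04
Week 10: $13.04 +$0.86 interest = $13.90; pay $13.90 → $0.00
Total interest: $0.86 + $0.86 + $0.86 + $0.86 + $0.86 + $0.86 + $0.86 + $0.86 + $0.86 + $0.86 = $8.60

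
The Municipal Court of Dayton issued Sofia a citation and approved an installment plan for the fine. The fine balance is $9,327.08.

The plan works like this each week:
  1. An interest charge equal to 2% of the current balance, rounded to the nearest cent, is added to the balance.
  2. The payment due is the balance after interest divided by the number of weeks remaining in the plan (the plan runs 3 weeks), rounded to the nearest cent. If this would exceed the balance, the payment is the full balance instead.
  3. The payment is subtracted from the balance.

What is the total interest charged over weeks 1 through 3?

$378.08

Week 1: opening $9,327.08; interest $186.54 → $9,513.62; payment $3,171.21; balance $6,342.41
Week 2: opening $6,342.41; interest $126.85 → $6,469.26; payment $3,234.63; balance $3,234.63
Week 3: opening $3,234.63; interest $64.69 → $3,299.32; payment $3,299.32; balance $0.00
Total interest: $186.54 + $126.85 + $64.69 = $378.08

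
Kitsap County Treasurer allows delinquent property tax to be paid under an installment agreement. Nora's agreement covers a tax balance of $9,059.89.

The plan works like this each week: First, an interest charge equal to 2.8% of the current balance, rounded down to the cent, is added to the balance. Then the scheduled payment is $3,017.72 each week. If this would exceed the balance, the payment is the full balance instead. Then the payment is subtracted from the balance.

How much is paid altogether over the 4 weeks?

Week 1: $9,059.89 +$253.67 interest = $9,313.56; pay $3,017.72 → $6,295.84
Week 2: $6,295.84 +$176.28 interest = $6,472.12; pay $3,017.72 → $3,454.40
Week 3: $3,454.40 +$96.72 interest = $3,551.12; pay $3,017.72 → $533.40
Week 4: $533.40 +$14.93 interest = $548.33; pay $548.33 → $0.00
Total paid: $9,601.49

$9,601.49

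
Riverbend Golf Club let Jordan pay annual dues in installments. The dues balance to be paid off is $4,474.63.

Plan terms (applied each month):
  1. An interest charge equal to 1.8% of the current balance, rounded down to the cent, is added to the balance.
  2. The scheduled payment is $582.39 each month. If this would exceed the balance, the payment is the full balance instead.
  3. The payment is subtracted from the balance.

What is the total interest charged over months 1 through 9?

$385.63

Month 1: $4,474.63 +$80.54 interest = $4,555.17; pay $582.39 → $3,972.78
Month 2: $3,972.78 +$71.51 interest = $4,044.29; pay $582.39 → $3,461.90
Month 3: $3,461.90 +$62.31 interest = $3,524.21; pay $582.39 → $2,941.82
Month 4: $2,941.82 +$52.95 interest = $2,994.77; pay $582.39 → $2,412.38
Month 5: $2,412.38 +$43.42 interest = $2,455.80; pay $582.39 → $1,873.41
Month 6: $1,873.41 +$33.72 interest = $1,907.13; pay $582.39 → $1,324.74
Month 7: $1,324.74 +$23.84 interest = $1,348.58; pay $582.39 → $766.19
Month 8: $766.19 +$13.79 interest = $779.98; pay $582.39 → $197.59
Month 9: $197.59 +$3.55 interest = $201.14; pay $201.14 → $0.00
Total interest: $80.54 + $71.51 + $62.31 + $52.95 + $43.42 + $33.72 + $23.84 + $13.79 + $3.55 = $385.63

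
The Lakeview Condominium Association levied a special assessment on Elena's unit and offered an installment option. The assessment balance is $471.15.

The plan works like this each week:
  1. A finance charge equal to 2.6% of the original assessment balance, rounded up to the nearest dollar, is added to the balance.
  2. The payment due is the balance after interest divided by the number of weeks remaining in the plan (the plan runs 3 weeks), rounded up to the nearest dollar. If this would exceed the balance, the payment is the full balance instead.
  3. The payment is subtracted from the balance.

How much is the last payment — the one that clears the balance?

$180.15

Week 1: $471.15 +$13.00 interest = $484.15; pay $162.00 → $322.15
Week 2: $322.15 +$13.00 interest = $335.15; pay $168.00 → $167.15
Week 3: $167.15 +$13.00 interest = $180.15; pay $180.15 → $0.00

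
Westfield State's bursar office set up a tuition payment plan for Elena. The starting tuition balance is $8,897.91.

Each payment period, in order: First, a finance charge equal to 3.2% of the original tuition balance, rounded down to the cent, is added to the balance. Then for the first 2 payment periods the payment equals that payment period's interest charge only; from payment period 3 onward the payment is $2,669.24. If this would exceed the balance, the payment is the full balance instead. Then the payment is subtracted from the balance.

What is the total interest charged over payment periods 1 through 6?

Payment period 1: opening $8,897.91; interest $284.73 → $9,182.64; payment $284.73; balance $8,897.91
Payment period 2: opening $8,897.91; interest $284.73 → $9,182.64; payment $284.73; balance $8,897.91
Payment period 3: opening $8,897.91; interest $284.73 → $9,182.64; payment $2,669.24; balance $6,513.40
Payment period 4: opening $6,513.40; interest $284.73 → $6,798.13; payment $2,669.24; balance $4,128.89
Payment period 5: opening $4,128.89; interest $284.73 → $4,413.62; payment $2,669.24; balance $1,744.38
Payment period 6: opening $1,744.38; interest $284.73 → $2,029.11; payment $2,029.11; balance $0.00
Total interest: $284.73 + $284.73 + $284.73 + $284.73 + $284.73 + $284.73 = $1,708.38

$1,708.38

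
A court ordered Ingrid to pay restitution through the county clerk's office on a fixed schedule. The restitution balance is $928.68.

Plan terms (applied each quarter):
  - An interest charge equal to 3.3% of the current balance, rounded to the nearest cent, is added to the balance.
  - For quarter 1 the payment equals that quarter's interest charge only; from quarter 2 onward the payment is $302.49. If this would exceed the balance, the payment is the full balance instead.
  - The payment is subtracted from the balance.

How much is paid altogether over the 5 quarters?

$1,026.91

Quarter 1: $928.68 +$30.65 interest = $959.33; pay $30.65 → $928.68
Quarter 2: $928.68 +$30.65 interest = $959.33; pay $302.49 → $656.84
Quarter 3: $656.84 +$21.68 interest = $678.52; pay $302.49 → $376.03
Quarter 4: $376.03 +$12.41 interest = $388.44; pay $302.49 → $85.95
Quarter 5: $85.95 +$2.84 interest = $88.79; pay $88.79 → $0.00
Total paid: $1,026.91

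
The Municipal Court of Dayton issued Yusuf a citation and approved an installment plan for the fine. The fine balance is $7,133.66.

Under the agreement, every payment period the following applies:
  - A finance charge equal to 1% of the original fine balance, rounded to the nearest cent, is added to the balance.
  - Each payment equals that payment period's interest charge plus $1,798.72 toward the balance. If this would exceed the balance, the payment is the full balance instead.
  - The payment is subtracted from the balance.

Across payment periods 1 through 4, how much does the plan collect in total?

$7,419.02

Payment period 1: $7,133.66 +$71.34 interest = $7,205.00; pay $1,870.06 → $5,334.94
Payment period 2: $5,334.94 +$71.34 interest = $5,406.28; pay $1,870.06 → $3,536.22
Payment period 3: $3,536.22 +$71.34 interest = $3,607.56; pay $1,870.06 → $1,737.50
Payment period 4: $1,737.50 +$71.34 interest = $1,808.84; pay $1,808.84 → $0.00
Total paid: $7,419.02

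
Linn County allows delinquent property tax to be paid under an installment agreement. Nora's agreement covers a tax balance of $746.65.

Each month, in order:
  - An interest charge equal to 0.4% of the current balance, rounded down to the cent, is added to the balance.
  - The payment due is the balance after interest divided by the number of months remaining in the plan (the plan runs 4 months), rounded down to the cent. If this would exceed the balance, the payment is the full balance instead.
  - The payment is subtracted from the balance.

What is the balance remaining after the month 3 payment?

$188.91

Month 1: $746.65 +$2.98 interest = $749.63; pay $187.40 → $562.23
Month 2: $562.23 +$2.24 interest = $564.47; pay $188.15 → $376.32
Month 3: $376.32 +$1.50 interest = $377.82; pay $188.91 → $188.91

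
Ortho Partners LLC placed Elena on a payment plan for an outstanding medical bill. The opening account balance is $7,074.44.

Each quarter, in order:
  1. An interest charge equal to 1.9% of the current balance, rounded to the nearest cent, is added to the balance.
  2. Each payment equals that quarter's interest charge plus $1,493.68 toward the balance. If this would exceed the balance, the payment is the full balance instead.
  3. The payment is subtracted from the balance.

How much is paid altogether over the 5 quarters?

Quarter 1: $7,074.44 +$134.41 interest = $7,208.85; pay $1,628.09 → $5,580.76
Quarter 2: $5,580.76 +$106.03 interest = $5,686.79; pay $1,599.71 → $4,087.08
Quarter 3: $4,087.08 +$77.65 interest = $4,164.73; pay $1,571.33 → $2,593.40
Quarter 4: $2,593.40 +$49.27 interest = $2,642.67; pay $1,542.95 → $1,099.72
Quarter 5: $1,099.72 +$20.89 interest = $1,120.61; pay $1,120.61 → $0.00
Total paid: $7,462.69

$7,462.69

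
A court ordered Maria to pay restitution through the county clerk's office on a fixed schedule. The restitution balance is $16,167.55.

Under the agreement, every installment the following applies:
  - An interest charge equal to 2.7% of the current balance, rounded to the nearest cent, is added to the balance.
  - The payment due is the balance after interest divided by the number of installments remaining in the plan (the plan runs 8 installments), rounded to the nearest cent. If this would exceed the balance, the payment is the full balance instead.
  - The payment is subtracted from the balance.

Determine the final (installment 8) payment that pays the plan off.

$2,501.02

Installment 1: opening $16,167.55; interest $436.52 → $16,604.07; payment $2,075.51; balance $14,528.56
Installment 2: opening $14,528.56; interest $392.27 → $14,920.83; payment $2,131.55; balance $12,789.28
Installment 3: opening $12,789.28; interest $345.31 → $13,134.59; payment $2,189.10; balance $10,945.49
Installment 4: opening $10,945.49; interest $295.53 → $11,241.02; payment $2,248.20; balance $8,992.82
Installment 5: opening $8,992.82; interest $242.81 → $9,235.63; payment $2,308.91; balance $6,926.72
Installment 6: opening $6,926.72; interest $187.02 → $7,113.74; payment $2,371.25; balance $4,742.49
Installment 7: opening $4,742.49; interest $128.05 → $4,870.54; payment $2,435.27; balance $2,435.27
Installment 8: opening $2,435.27; interest $65.75 → $2,501.02; payment $2,501.02; balance $0.00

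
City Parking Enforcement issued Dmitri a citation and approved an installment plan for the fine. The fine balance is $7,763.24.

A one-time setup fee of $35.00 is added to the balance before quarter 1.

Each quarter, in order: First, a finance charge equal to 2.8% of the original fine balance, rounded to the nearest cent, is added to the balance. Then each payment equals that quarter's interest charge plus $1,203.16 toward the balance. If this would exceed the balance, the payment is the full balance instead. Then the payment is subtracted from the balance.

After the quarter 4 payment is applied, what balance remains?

Quarter 1: $7,798.24 +$217.37 interest = $8,015.61; pay $1,420.53 → $6,595.08
Quarter 2: $6,595.08 +$217.37 interest = $6,812.45; pay $1,420.53 → $5,391.92
Quarter 3: $5,391.92 +$217.37 interest = $5,609.29; pay $1,420.53 → $4,188.76
Quarter 4: $4,188.76 +$217.37 interest = $4,406.13; pay $1,420.53 → $2,985.60

$2,985.60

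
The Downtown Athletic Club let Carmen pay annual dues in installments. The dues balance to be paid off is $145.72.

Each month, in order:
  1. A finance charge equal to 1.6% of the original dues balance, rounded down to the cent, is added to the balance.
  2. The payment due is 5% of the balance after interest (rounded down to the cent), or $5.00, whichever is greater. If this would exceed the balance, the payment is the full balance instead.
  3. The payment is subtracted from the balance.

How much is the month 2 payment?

$7.14

Month 1: $145.72 +$2.33 interest = $148.05; pay $7.40 → $140.65
Month 2: $140.65 +$2.33 interest = $142.98; pay $7.14 → $135.84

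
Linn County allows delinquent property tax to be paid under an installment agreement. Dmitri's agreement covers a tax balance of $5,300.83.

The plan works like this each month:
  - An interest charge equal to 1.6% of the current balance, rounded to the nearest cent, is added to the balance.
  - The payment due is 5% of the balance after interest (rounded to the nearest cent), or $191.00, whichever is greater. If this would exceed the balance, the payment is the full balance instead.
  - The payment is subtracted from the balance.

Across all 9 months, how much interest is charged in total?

# | Opening | Interest | Payment | End bal
1 | $5,300.83 | $84.81 | $269.28 | $5,116.36
2 | $5,116.36 | $81.86 | $259.91 | $4,938.31
3 | $4,938.31 | $79.01 | $250.87 | $4,766.45
4 | $4,766.45 | $76.26 | $242.14 | $4,600.57
5 | $4,600.57 | $73.61 | $233.71 | $4,440.47
6 | $4,440.47 | $71.05 | $225.58 | $4,285.94
7 | $4,285.94 | $68.58 | $217.73 | $4,136.79
8 | $4,136.79 | $66.19 | $210.15 | $3,992.83
9 | $3,992.83 | $63.89 | $202.84 | $3,853.88
Total interest: $84.81 + $81.86 + $79.01 + $76.26 + $73.61 + $71.05 + $68.58 + $66.19 + $63.89 = $665.26

$665.26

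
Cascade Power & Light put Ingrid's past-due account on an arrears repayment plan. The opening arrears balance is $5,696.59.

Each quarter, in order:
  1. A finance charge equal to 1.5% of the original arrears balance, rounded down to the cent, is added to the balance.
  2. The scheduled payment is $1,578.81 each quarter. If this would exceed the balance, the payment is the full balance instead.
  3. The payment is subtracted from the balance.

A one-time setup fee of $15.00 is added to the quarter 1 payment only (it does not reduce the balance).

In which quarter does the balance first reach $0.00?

4

Quarter 1: opening $5,696.59; interest $85.44 → $5,782.03; payment $1,578.81 (+ $15.00 fee); balance $4,203.22
Quarter 2: opening $4,203.22; interest $85.44 → $4,288.66; payment $1,578.81; balance $2,709.85
Quarter 3: opening $2,709.85; interest $85.44 → $2,795.29; payment $1,578.81; balance $1,216.48
Quarter 4: opening $1,216.48; interest $85.44 → $1,301.92; payment $1,301.92; balance $0.00
Balance reaches $0.00 in quarter 4.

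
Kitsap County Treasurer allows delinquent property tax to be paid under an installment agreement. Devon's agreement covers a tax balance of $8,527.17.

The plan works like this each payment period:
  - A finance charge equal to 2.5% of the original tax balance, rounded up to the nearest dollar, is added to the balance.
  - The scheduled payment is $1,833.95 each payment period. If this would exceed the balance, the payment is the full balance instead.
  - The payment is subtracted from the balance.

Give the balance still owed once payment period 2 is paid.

Payment period 1: $8,527.17 +$214.00 interest = $8,741.17; pay $1,833.95 → $6,907.22
Payment period 2: $6,907.22 +$214.00 interest = $7,121.22; pay $1,833.95 → $5,287.27

$5,287.27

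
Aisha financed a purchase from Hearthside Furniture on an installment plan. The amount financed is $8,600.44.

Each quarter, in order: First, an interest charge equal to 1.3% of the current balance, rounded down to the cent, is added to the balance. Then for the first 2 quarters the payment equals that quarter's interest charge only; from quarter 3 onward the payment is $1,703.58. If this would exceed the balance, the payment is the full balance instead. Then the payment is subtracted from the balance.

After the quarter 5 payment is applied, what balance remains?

$3,762.76

Quarter 1: opening $8,600.44; interest $111.80 → $8,712.24; payment $111.80; balance $8,600.44
Quarter 2: opening $8,600.44; interest $111.80 → $8,712.24; payment $111.80; balance $8,600.44
Quarter 3: opening $8,600.44; interest $111.80 → $8,712.24; payment $1,703.58; balance $7,008.66
Quarter 4: opening $7,008.66; interest $91.11 → $7,099.77; payment $1,703.58; balance $5,396.19
Quarter 5: opening $5,396.19; interest $70.15 → $5,466.34; payment $1,703.58; balance $3,762.76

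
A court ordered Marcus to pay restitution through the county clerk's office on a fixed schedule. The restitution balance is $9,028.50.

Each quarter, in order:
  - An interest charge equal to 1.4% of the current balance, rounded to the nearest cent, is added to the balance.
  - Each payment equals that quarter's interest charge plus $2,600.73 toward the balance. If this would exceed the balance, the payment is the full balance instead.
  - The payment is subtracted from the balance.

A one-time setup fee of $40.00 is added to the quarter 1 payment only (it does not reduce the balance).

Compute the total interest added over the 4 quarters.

Quarter 1: opening $9,028.50; interest $126.40 → $9,154.90; payment $2,727.13 (+ $40.00 fee); balance $6,427.77
Quarter 2: opening $6,427.77; interest $89.99 → $6,517.76; payment $2,690.72; balance $3,827.04
Quarter 3: opening $3,827.04; interest $53.58 → $3,880.62; payment $2,654.31; balance $1,226.31
Quarter 4: opening $1,226.31; interest $17.17 → $1,243.48; payment $1,243.48; balance $0.00
Total interest: $126.40 + $89.99 + $53.58 + $17.17 = $287.14

$287.14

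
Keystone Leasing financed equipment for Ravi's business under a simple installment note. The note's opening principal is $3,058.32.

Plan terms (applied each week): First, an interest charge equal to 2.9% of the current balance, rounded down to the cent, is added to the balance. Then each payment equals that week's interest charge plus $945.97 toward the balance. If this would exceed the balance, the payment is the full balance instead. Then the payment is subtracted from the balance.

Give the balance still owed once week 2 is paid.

Week 1: $3,058.32 +$88.69 interest = $3,147.01; pay $1,034.66 → $2,112.35
Week 2: $2,112.35 +$61.25 interest = $2,173.60; pay $1,007.22 → $1,166.38

$1,166.38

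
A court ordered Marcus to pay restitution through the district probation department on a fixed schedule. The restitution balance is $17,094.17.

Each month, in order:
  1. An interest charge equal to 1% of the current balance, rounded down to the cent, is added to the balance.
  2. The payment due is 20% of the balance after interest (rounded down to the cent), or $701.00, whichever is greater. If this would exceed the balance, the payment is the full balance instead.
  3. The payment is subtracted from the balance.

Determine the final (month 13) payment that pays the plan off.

$389.14

Month 1: opening $17,094.17; interest $170.94 → $17,265.11; payment $3,453.02; balance $13,812.09
Month 2: opening $13,812.09; interest $138.12 → $13,950.21; payment $2,790.04; balance $11,160.17
Month 3: opening $11,160.17; interest $111.60 → $11,271.77; payment $2,254.35; balance $9,017.42
Month 4: opening $9,017.42; interest $90.17 → $9,107.59; payment $1,821.51; balance $7,286.08
Month 5: opening $7,286.08; interest $72.86 → $7,358.94; payment $1,471.78; balance $5,887.16
Month 6: opening $5,887.16; interest $58.87 → $5,946.03; payment $1,189.20; balance $4,756.83
Month 7: opening $4,756.83; interest $47.56 → $4,804.39; payment $960.87; balance $3,843.52
Month 8: opening $3,843.52; interest $38.43 → $3,881.95; payment $776.39; balance $3,105.56
Month 9: opening $3,105.56; interest $31.05 → $3,136.61; payment $701.00; balance $2,435.61
Month 10: opening $2,435.61; interest $24.35 → $2,459.96; payment $701.00; balance $1,758.96
Month 11: opening $1,758.96; interest $17.58 → $1,776.54; payment $701.00; balance $1,075.54
Month 12: opening $1,075.54; interest $10.75 → $1,086.29; payment $701.00; balance $385.29
Month 13: opening $385.29; interest $3.85 → $389.14; payment $389.14; balance $0.00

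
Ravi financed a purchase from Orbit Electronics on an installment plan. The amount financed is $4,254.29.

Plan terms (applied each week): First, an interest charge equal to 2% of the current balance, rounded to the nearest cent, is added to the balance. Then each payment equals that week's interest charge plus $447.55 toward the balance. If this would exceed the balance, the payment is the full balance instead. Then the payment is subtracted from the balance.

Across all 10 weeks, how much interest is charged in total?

$448.06

Week 1: $4,254.29 +$85.09 interest = $4,339.38; pay $532.64 → $3,806.74
Week 2: $3,806.74 +$76.13 interest = $3,882.87; pay $523.68 → $3,359.19
Week 3: $3,359.19 +$67.18 interest = $3,426.37; pay $514.73 → $2,911.64
Week 4: $2,911.64 +$58.23 interest = $2,969.87; pay $505.78 → $2,464.09
Week 5: $2,464.09 +$49.28 interest = $2,513.37; pay $496.83 → $2,016.54
Week 6: $2,016.54 +$40.33 interest = $2,056.87; pay $487.88 → $1,568.99
Week 7: $1,568.99 +$31.38 interest = $1,600.37; pay $478.93 → $1,121.44
Week 8: $1,121.44 +$22.43 interest = $1,143.87; pay $469.98 → $673.89
Week 9: $673.89 +$13.48 interest = $687.37; pay $461.03 → $226.34
Week 10: $226.34 +$4.53 interest = $230.87; pay $230.87 → $0.00
Total interest: $85.09 + $76.13 + $67.18 + $58.23 + $49.28 + $40.33 + $31.38 + $22.43 + $13.48 + $4.53 = $448.06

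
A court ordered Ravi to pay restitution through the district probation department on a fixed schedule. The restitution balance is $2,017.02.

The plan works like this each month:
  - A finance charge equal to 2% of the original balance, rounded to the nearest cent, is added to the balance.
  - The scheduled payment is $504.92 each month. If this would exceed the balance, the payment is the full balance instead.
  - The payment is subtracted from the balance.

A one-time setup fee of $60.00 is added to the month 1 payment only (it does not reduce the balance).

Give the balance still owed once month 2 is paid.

$1,087.86

# | Opening | Interest | Payment | Fee | End bal
1 | $2,017.02 | $40.34 | $504.92 | $60.00 | $1,552.44
2 | $1,552.44 | $40.34 | $504.92 | — | $1,087.86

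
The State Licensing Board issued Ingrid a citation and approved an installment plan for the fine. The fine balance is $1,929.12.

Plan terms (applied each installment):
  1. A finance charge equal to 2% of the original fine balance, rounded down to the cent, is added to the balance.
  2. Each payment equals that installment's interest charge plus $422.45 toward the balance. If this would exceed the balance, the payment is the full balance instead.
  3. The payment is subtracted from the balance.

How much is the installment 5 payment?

$277.90

Installment 1: opening $1,929.12; interest $38.58 → $1,967.70; payment $461.03; balance $1,506.67
Installment 2: opening $1,506.67; interest $38.58 → $1,545.25; payment $461.03; balance $1,084.22
Installment 3: opening $1,084.22; interest $38.58 → $1,122.80; payment $461.03; balance $661.77
Installment 4: opening $661.77; interest $38.58 → $700.35; payment $461.03; balance $239.32
Installment 5: opening $239.32; interest $38.58 → $277.90; payment $277.90; balance $0.00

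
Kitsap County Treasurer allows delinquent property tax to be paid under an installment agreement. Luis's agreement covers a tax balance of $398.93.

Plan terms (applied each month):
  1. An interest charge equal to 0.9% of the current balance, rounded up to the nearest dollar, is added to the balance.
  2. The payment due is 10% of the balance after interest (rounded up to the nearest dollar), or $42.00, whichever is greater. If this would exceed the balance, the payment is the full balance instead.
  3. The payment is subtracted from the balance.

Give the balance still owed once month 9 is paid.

$44.93

Month 1: $398.93 +$4.00 interest = $402.93; pay $42.00 → $360.93
Month 2: $360.93 +$4.00 interest = $364.93; pay $42.00 → $322.93
Month 3: $322.93 +$3.00 interest = $325.93; pay $42.00 → $283.93
Month 4: $283.93 +$3.00 interest = $286.93; pay $42.00 → $244.93
Month 5: $244.93 +$3.00 interest = $247.93; pay $42.00 → $205.93
Month 6: $205.93 +$2.00 interest = $207.93; pay $42.00 → $165.93
Month 7: $165.93 +$2.00 interest = $167.93; pay $42.00 → $125.93
Month 8: $125.93 +$2.00 interest = $127.93; pay $42.00 → $85.93
Month 9: $85.93 +$1.00 interest = $86.93; pay $42.00 → $44.93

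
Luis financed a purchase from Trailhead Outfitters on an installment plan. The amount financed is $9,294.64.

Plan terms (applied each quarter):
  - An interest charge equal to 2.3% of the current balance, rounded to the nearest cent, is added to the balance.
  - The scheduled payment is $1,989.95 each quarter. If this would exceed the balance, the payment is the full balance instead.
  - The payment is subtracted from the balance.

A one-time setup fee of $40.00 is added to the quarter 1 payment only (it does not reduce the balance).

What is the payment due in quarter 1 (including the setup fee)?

Quarter 1: opening $9,294.64; interest $213.78 → $9,508.42; payment $1,989.95 (+ $40.00 fee); balance $7,518.47

$2,029.95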